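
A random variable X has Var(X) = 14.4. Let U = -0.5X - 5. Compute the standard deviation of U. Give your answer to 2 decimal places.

1.90

Var(-0.5X - 5) = (-0.5)²·14.4 = 3.6
SD(U) = √3.6 ≈ 1.90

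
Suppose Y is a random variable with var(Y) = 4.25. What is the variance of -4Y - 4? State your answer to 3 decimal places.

68.000

var(-4Y - 4) = (-4)²·var(Y) = 16·4.25 = 68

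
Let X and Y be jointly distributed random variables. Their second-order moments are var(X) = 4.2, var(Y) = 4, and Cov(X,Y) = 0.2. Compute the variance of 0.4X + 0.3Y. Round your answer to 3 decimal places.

var(0.4X + 0.3Y) = (0.4)²·var(X) + (0.3)²·var(Y) + 2·(0.4)·(0.3)·Cov(X,Y)
= 0.16·4.2 + 0.09·4 + 0.24·0.2 = 1.08

1.080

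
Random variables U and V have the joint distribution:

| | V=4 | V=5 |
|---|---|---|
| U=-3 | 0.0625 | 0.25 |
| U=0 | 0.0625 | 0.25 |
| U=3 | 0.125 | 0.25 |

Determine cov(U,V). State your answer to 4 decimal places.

-0.1406

E[U] = 0.1875,  E[V] = 4.75
E[UV] = 0.75
cov(U,V) = E[UV] − E[U]E[V] = 0.75 − (0.1875)(4.75) = -0.140625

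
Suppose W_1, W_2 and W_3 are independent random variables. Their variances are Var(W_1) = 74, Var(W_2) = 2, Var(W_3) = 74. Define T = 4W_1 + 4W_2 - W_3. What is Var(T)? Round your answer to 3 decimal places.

By independence, Var(T) = (4)²Var(W_1) + (4)²Var(W_2) + (-1)²Var(W_3)
= (4)²·74 + (4)²·2 + (-1)²·74 = 1290

1290.000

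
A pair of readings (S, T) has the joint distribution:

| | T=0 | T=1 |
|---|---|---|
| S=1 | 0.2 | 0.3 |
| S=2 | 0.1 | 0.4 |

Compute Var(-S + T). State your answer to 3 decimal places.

E[S] = 1.5,  E[T] = 0.7,  E[ST] = 1.1
Var(S) = 2.5 − (1.5)² = 0.25;  Var(T) = 0.7 − (0.7)² = 0.21
Cov(S,T) = 1.1 − (1.5)(0.7) = 0.05
Var(-S + T) = (-1)²·0.25 + (1)²·0.21 + 2·(-1)·(1)·0.05 = 0.36

0.360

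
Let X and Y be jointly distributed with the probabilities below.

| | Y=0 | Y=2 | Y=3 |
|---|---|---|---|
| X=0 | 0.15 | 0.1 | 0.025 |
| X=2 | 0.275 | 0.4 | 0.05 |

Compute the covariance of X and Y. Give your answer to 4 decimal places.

0.1238

E[X] = 1.45,  E[Y] = 1.225
E[XY] = 1.9
Cov(X,Y) = E[XY] − E[X]E[Y] = 1.9 − (1.45)(1.225) = 0.12375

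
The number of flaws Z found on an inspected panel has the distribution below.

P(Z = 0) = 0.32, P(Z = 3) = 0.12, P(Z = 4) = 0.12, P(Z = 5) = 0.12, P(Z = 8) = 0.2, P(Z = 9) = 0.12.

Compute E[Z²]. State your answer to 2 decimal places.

28.52

E[Z²] = (0)²(0.32) + (3)²(0.12) + (4)²(0.12) + (5)²(0.12) + (8)²(0.2) + (9)²(0.12) = 28.52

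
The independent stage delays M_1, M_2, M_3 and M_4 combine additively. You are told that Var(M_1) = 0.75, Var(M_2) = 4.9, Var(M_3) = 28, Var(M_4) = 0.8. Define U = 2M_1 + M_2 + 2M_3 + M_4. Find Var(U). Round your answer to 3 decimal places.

By independence, Var(U) = (2)²Var(M_1) + (1)²Var(M_2) + (2)²Var(M_3) + (1)²Var(M_4)
= (2)²·0.75 + (1)²·4.9 + (2)²·28 + (1)²·0.8 = 120.7

120.700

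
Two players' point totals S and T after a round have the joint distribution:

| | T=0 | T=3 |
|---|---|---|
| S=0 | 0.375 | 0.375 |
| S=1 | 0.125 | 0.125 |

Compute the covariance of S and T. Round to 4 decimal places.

0.0000

E[S] = 0.25,  E[T] = 1.5
E[ST] = 0.375
cov(S,T) = E[ST] − E[S]E[T] = 0.375 − (0.25)(1.5) = 0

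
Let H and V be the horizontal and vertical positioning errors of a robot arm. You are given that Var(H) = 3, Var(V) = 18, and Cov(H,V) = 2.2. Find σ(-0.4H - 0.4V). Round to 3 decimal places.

Var(-0.4H - 0.4V) = (-0.4)²·Var(H) + (-0.4)²·Var(V) + 2·(-0.4)·(-0.4)·Cov(H,V)
= 0.16·3 + 0.16·18 + 0.32·2.2 = 4.064
σ(-0.4H - 0.4V) = √4.064 ≈ 2.016

2.016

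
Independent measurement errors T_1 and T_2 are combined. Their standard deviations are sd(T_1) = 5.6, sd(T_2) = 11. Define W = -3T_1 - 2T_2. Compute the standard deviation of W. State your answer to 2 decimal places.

27.68

Var(T_1) = 31.36, Var(T_2) = 121
By independence, Var(W) = (-3)²Var(T_1) + (-2)²Var(T_2)
= (-3)²·31.36 + (-2)²·121 = 766.24
sd(W) = √766.24 ≈ 27.68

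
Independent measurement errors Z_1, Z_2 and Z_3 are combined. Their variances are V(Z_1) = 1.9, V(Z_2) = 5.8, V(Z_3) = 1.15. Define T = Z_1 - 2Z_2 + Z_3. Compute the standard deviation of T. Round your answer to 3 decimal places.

By independence, V(T) = (1)²V(Z_1) + (-2)²V(Z_2) + (1)²V(Z_3)
= (1)²·1.9 + (-2)²·5.8 + (1)²·1.15 = 26.25
sd(T) = √26.25 ≈ 5.123

5.123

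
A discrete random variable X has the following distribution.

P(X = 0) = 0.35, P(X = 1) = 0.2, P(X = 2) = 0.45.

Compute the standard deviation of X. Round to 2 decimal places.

0.89

E[X] = (0)(0.35) + (1)(0.2) + (2)(0.45) = 1.1
E[X²] = (0)²(0.35) + (1)²(0.2) + (2)²(0.45) = 2
Var(X) = E[X²] − (E[X])² = 2 − (1.1)² = 0.79
SD(X) = √0.79 ≈ 0.89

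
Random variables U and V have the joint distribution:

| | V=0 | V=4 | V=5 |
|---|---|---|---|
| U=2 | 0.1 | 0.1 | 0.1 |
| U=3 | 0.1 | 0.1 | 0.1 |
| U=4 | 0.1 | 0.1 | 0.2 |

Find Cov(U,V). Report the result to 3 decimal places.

0.180

E[U] = 3.1,  E[V] = 3.2
E[UV] = 10.1
Cov(U,V) = E[UV] − E[U]E[V] = 10.1 − (3.1)(3.2) = 0.18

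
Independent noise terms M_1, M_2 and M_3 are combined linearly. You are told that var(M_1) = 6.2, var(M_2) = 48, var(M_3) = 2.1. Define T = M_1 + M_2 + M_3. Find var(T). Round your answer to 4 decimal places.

By independence, var(T) = (1)²var(M_1) + (1)²var(M_2) + (1)²var(M_3)
= (1)²·6.2 + (1)²·48 + (1)²·2.1 = 56.3

56.3000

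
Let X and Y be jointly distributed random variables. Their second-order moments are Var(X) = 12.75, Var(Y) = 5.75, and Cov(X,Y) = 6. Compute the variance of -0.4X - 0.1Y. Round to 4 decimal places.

Var(-0.4X - 0.1Y) = (-0.4)²·Var(X) + (-0.1)²·Var(Y) + 2·(-0.4)·(-0.1)·Cov(X,Y)
= 0.16·12.75 + 0.01·5.75 + 0.08·6 = 2.5775

2.5775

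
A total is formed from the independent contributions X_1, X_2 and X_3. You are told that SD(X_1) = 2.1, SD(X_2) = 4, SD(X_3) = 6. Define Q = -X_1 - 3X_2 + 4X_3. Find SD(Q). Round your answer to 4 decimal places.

Var(X_1) = 4.41, Var(X_2) = 16, Var(X_3) = 36
By independence, Var(Q) = (-1)²Var(X_1) + (-3)²Var(X_2) + (4)²Var(X_3)
= (-1)²·4.41 + (-3)²·16 + (4)²·36 = 724.41
SD(Q) = √724.41 ≈ 26.9149

26.9149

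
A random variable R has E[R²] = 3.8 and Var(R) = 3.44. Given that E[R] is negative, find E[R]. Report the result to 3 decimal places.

(E[R])² = E[R²] − Var(R) = 3.8 − 3.44 = 0.36
E[R] = −√0.36 = -0.6

-0.600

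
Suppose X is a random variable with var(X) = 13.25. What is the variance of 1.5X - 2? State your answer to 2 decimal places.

29.81

var(1.5X - 2) = (1.5)²·var(X) = 2.25·13.25 = 29.8125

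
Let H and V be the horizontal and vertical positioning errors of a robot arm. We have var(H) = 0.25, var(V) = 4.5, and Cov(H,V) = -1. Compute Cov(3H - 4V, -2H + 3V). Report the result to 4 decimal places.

-72.5000

Cov(3H - 4V, -2H + 3V) = (3)(-2)var(H) + (-4)(3)var(V) + [(3)(3) + (-4)(-2)]Cov(H,V)
= -6·0.25 + -12·4.5 + 17·-1 = -72.5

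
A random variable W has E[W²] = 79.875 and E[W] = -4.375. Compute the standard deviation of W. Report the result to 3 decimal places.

V(W) = 79.875 − (-4.375)² = 60.734375
sd(W) = √60.734375 ≈ 7.793

7.793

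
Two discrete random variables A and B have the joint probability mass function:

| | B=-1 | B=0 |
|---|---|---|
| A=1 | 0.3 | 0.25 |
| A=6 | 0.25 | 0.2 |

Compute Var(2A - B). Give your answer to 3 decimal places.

25.048

E[A] = 3.25,  E[B] = -0.55,  E[AB] = -1.8
Var(A) = 16.75 − (3.25)² = 6.1875;  Var(B) = 0.55 − (-0.55)² = 0.2475
Cov(A,B) = -1.8 − (3.25)(-0.55) = -0.0125
Var(2A - B) = (2)²·6.1875 + (-1)²·0.2475 + 2·(2)·(-1)·-0.0125 = 25.0475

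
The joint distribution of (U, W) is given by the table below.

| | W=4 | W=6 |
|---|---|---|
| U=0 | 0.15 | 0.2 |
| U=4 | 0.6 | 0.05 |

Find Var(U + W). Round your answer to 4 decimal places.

2.5900

E[U] = 2.6,  E[W] = 4.5,  E[UW] = 10.8
Var(U) = 10.4 − (2.6)² = 3.64;  Var(W) = 21 − (4.5)² = 0.75
Cov(U,W) = 10.8 − (2.6)(4.5) = -0.9
Var(U + W) = (1)²·3.64 + (1)²·0.75 + 2·(1)·(1)·-0.9 = 2.59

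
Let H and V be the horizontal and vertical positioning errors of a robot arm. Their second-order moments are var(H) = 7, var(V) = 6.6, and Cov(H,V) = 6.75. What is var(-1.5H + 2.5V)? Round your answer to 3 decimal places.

6.375

var(-1.5H + 2.5V) = (-1.5)²·var(H) + (2.5)²·var(V) + 2·(-1.5)·(2.5)·Cov(H,V)
= 2.25·7 + 6.25·6.6 + -7.5·6.75 = 6.375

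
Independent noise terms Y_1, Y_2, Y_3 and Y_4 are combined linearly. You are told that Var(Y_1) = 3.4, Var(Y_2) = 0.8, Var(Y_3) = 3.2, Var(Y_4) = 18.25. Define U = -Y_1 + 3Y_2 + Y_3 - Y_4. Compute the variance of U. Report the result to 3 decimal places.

By independence, Var(U) = (-1)²Var(Y_1) + (3)²Var(Y_2) + (1)²Var(Y_3) + (-1)²Var(Y_4)
= (-1)²·3.4 + (3)²·0.8 + (1)²·3.2 + (-1)²·18.25 = 32.05

32.050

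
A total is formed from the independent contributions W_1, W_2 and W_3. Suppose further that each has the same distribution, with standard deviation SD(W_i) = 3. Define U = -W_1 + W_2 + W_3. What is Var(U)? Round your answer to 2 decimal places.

27.00

Var(W_i) = (3)² = 9
By independence, Var(U) = (-1)²Var(W_1) + (1)²Var(W_2) + (1)²Var(W_3)
= (-1)²·9 + (1)²·9 + (1)²·9 = 27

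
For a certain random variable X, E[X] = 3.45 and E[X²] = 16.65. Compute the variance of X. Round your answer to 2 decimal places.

4.75

Var(X) = 16.65 − (3.45)² = 4.7475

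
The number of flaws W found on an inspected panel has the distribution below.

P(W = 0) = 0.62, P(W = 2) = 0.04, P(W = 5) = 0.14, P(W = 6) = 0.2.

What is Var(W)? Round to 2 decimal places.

E[W] = (0)(0.62) + (2)(0.04) + (5)(0.14) + (6)(0.2) = 1.98
E[W²] = (0)²(0.62) + (2)²(0.04) + (5)²(0.14) + (6)²(0.2) = 10.86
Var(W) = E[W²] − (E[W])² = 10.86 − (1.98)² = 6.9396

6.94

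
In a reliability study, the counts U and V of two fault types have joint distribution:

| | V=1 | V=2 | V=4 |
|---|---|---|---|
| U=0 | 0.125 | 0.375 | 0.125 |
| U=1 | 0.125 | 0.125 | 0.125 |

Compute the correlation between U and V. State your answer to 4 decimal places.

0.0592

E[U] = 0.375,  E[V] = 2.25
E[UV] = 0.875
Cov(U,V) = E[UV] − E[U]E[V] = 0.875 − (0.375)(2.25) = 0.03125
Var(U) = 0.234375,  Var(V) = 1.1875
ρ = 0.03125 / √(0.234375·1.1875) ≈ 0.0592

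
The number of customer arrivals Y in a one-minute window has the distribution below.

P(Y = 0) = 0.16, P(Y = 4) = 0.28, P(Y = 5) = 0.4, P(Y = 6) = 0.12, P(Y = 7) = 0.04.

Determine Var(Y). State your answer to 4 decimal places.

3.7856

E[Y] = (0)(0.16) + (4)(0.28) + (5)(0.4) + (6)(0.12) + (7)(0.04) = 4.12
E[Y²] = (0)²(0.16) + (4)²(0.28) + (5)²(0.4) + (6)²(0.12) + (7)²(0.04) = 20.76
Var(Y) = E[Y²] − (E[Y])² = 20.76 − (4.12)² = 3.7856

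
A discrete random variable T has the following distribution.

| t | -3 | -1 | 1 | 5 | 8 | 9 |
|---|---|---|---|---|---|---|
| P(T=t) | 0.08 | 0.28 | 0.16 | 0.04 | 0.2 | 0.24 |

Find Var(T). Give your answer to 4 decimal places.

E[T] = (-3)(0.08) + (-1)(0.28) + (1)(0.16) + (5)(0.04) + (8)(0.2) + (9)(0.24) = 3.6
E[T²] = (-3)²(0.08) + (-1)²(0.28) + (1)²(0.16) + (5)²(0.04) + (8)²(0.2) + (9)²(0.24) = 34.4
Var(T) = E[T²] − (E[T])² = 34.4 − (3.6)² = 21.44

21.4400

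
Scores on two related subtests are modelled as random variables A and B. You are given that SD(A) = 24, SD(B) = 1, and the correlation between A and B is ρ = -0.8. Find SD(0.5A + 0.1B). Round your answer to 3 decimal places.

11.920

Var(A) = (24)² = 576;  Var(B) = (1)² = 1
Cov(A,B) = ρ·SD(A)·SD(B) = -0.8·24·1 = -19.2
Var(0.5A + 0.1B) = (0.5)²·Var(A) + (0.1)²·Var(B) + 2·(0.5)·(0.1)·Cov(A,B)
= 0.25·576 + 0.01·1 + 0.1·-19.2 = 142.09
SD(0.5A + 0.1B) = √142.09 ≈ 11.920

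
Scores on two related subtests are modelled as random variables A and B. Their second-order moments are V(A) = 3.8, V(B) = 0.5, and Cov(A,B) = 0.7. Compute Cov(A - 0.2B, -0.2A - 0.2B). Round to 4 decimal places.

Cov(A - 0.2B, -0.2A - 0.2B) = (1)(-0.2)V(A) + (-0.2)(-0.2)V(B) + [(1)(-0.2) + (-0.2)(-0.2)]Cov(A,B)
= -0.2·3.8 + 0.04·0.5 + -0.16·0.7 = -0.852

-0.8520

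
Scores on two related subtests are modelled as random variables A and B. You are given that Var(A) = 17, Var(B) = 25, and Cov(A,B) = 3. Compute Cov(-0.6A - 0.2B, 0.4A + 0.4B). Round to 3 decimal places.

-7.040

Cov(-0.6A - 0.2B, 0.4A + 0.4B) = (-0.6)(0.4)Var(A) + (-0.2)(0.4)Var(B) + [(-0.6)(0.4) + (-0.2)(0.4)]Cov(A,B)
= -0.24·17 + -0.08·25 + -0.32·3 = -7.04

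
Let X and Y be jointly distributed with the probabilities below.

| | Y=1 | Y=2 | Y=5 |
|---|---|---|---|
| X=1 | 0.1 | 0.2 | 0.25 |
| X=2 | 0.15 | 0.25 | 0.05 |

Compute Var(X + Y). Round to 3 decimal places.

E[X] = 1.45,  E[Y] = 2.65,  E[XY] = 3.55
Var(X) = 2.35 − (1.45)² = 0.2475;  Var(Y) = 9.55 − (2.65)² = 2.5275
Cov(X,Y) = 3.55 − (1.45)(2.65) = -0.2925
Var(X + Y) = (1)²·0.2475 + (1)²·2.5275 + 2·(1)·(1)·-0.2925 = 2.19

2.190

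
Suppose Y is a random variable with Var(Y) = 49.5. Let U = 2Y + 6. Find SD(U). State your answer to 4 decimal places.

Var(2Y + 6) = (2)²·49.5 = 198
SD(U) = √198 ≈ 14.0712

14.0712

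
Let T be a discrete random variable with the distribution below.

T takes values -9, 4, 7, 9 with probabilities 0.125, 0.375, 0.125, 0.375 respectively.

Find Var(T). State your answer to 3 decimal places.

31.234

E[T] = (-9)(0.125) + (4)(0.375) + (7)(0.125) + (9)(0.375) = 4.625
E[T²] = (-9)²(0.125) + (4)²(0.375) + (7)²(0.125) + (9)²(0.375) = 52.625
Var(T) = E[T²] − (E[T])² = 52.625 − (4.625)² = 31.234375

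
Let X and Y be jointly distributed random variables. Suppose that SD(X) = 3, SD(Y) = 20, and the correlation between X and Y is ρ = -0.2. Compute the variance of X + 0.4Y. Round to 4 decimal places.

var(X) = (3)² = 9;  var(Y) = (20)² = 400
cov(X,Y) = ρ·SD(X)·SD(Y) = -0.2·3·20 = -12
var(X + 0.4Y) = (1)²·var(X) + (0.4)²·var(Y) + 2·(1)·(0.4)·cov(X,Y)
= 1·9 + 0.16·400 + 0.8·-12 = 63.4

63.4000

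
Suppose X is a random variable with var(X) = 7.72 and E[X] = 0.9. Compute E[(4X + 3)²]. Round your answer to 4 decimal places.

167.0800

E[4X + 3] = 4·0.9 + 3 = 6.6
var(4X + 3) = (4)²·7.72 = 123.52
E[(4X + 3)²] = var((4X + 3)) + (E[(4X + 3)])² = 123.52 + (6.6)² = 167.08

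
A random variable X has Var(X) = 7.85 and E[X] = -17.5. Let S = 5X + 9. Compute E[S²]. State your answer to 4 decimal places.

E[5X + 9] = 5·-17.5 + 9 = -78.5
Var(5X + 9) = (5)²·7.85 = 196.25
E[S²] = Var(S) + (E[S])² = 196.25 + (-78.5)² = 6358.5

6358.5000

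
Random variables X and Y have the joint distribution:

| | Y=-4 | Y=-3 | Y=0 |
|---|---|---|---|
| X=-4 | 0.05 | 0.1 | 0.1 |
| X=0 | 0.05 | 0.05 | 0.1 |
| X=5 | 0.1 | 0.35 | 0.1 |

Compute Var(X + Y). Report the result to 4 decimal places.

14.6475

E[X] = 1.75,  E[Y] = -2.3,  E[XY] = -5.25
Var(X) = 17.75 − (1.75)² = 14.6875;  Var(Y) = 7.7 − (-2.3)² = 2.41
Cov(X,Y) = -5.25 − (1.75)(-2.3) = -1.225
Var(X + Y) = (1)²·14.6875 + (1)²·2.41 + 2·(1)·(1)·-1.225 = 14.6475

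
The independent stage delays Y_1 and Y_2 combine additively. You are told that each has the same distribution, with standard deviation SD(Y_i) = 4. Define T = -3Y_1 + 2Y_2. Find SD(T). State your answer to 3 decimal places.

V(Y_i) = (4)² = 16
By independence, V(T) = (-3)²V(Y_1) + (2)²V(Y_2)
= (-3)²·16 + (2)²·16 = 208
SD(T) = √208 ≈ 14.422

14.422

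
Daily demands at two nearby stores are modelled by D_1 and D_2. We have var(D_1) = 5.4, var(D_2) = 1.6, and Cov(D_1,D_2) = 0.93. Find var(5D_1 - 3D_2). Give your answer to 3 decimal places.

var(5D_1 - 3D_2) = (5)²·var(D_1) + (-3)²·var(D_2) + 2·(5)·(-3)·Cov(D_1,D_2)
= 25·5.4 + 9·1.6 + -30·0.93 = 121.5

121.500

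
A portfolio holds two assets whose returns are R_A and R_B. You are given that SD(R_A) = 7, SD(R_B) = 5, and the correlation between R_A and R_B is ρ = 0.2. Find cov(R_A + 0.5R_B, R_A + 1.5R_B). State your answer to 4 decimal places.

V(R_A) = (7)² = 49;  V(R_B) = (5)² = 25
cov(R_A,R_B) = ρ·SD(R_A)·SD(R_B) = 0.2·7·5 = 7
cov(R_A + 0.5R_B, R_A + 1.5R_B) = (1)(1)V(R_A) + (0.5)(1.5)V(R_B) + [(1)(1.5) + (0.5)(1)]cov(R_A,R_B)
= 1·49 + 0.75·25 + 2·7 = 81.75

81.7500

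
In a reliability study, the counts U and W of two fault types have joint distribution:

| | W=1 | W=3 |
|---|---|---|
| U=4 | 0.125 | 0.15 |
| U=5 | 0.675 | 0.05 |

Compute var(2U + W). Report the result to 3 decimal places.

0.678

E[U] = 4.725,  E[W] = 1.4,  E[UW] = 6.425
var(U) = 22.525 − (4.725)² = 0.199375;  var(W) = 2.6 − (1.4)² = 0.64
Cov(U,W) = 6.425 − (4.725)(1.4) = -0.19
var(2U + W) = (2)²·0.199375 + (1)²·0.64 + 2·(2)·(1)·-0.19 = 0.6775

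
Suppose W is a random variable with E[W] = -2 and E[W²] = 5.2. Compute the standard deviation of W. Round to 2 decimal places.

var(W) = 5.2 − (-2)² = 1.2
σ(W) = √1.2 ≈ 1.10

1.10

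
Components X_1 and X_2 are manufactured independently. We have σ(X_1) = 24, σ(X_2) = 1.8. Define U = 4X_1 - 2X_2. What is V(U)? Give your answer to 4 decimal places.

9228.9600

V(X_1) = 576, V(X_2) = 3.24
By independence, V(U) = (4)²V(X_1) + (-2)²V(X_2)
= (4)²·576 + (-2)²·3.24 = 9228.96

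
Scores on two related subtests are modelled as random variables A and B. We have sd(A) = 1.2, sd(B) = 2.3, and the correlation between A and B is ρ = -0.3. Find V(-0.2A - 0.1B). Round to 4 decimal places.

0.0774

V(A) = (1.2)² = 1.44;  V(B) = (2.3)² = 5.29
cov(A,B) = ρ·sd(A)·sd(B) = -0.3·1.2·2.3 = -0.828
V(-0.2A - 0.1B) = (-0.2)²·V(A) + (-0.1)²·V(B) + 2·(-0.2)·(-0.1)·cov(A,B)
= 0.04·1.44 + 0.01·5.29 + 0.04·-0.828 = 0.07738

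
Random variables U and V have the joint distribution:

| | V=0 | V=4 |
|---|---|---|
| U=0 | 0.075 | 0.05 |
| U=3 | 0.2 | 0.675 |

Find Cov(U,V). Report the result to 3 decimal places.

E[U] = 2.625,  E[V] = 2.9
E[UV] = 8.1
Cov(U,V) = E[UV] − E[U]E[V] = 8.1 − (2.625)(2.9) = 0.4875

0.488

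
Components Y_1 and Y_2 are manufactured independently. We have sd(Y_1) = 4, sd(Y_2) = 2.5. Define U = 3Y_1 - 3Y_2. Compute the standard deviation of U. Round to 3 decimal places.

14.151

V(Y_1) = 16, V(Y_2) = 6.25
By independence, V(U) = (3)²V(Y_1) + (-3)²V(Y_2)
= (3)²·16 + (-3)²·6.25 = 200.25
sd(U) = √200.25 ≈ 14.151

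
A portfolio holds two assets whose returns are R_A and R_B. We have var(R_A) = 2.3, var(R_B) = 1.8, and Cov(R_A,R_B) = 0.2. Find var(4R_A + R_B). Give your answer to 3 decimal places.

40.200

var(4R_A + R_B) = (4)²·var(R_A) + (1)²·var(R_B) + 2·(4)·(1)·Cov(R_A,R_B)
= 16·2.3 + 1·1.8 + 8·0.2 = 40.2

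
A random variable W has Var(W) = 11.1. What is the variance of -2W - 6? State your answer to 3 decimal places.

Var(-2W - 6) = (-2)²·Var(W) = 4·11.1 = 44.4

44.400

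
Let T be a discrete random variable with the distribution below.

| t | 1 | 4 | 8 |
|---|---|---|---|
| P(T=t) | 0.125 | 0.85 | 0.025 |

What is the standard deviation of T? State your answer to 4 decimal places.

1.2039

E[T] = (1)(0.125) + (4)(0.85) + (8)(0.025) = 3.725
E[T²] = (1)²(0.125) + (4)²(0.85) + (8)²(0.025) = 15.325
V(T) = E[T²] − (E[T])² = 15.325 − (3.725)² = 1.449375
SD(T) = √1.449375 ≈ 1.2039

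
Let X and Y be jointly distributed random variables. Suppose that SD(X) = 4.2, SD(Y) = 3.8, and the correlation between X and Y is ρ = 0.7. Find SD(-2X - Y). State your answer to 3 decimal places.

11.388

Var(X) = (4.2)² = 17.64;  Var(Y) = (3.8)² = 14.44
cov(X,Y) = ρ·SD(X)·SD(Y) = 0.7·4.2·3.8 = 11.172
Var(-2X - Y) = (-2)²·Var(X) + (-1)²·Var(Y) + 2·(-2)·(-1)·cov(X,Y)
= 4·17.64 + 1·14.44 + 4·11.172 = 129.688
SD(-2X - Y) = √129.688 ≈ 11.388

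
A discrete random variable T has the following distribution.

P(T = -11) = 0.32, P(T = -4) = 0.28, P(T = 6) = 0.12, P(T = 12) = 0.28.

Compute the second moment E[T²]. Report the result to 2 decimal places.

87.84

E[T²] = (-11)²(0.32) + (-4)²(0.28) + (6)²(0.12) + (12)²(0.28) = 87.84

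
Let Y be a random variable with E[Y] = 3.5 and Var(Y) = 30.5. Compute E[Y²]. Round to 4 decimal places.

42.7500

E[Y²] = Var(Y) + (E[Y])² = 30.5 + (3.5)² = 42.75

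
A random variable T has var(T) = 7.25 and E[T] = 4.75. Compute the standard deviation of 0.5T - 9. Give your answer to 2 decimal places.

1.35

var(0.5T - 9) = (0.5)²·7.25 = 1.8125
SD(0.5T - 9) = √1.8125 ≈ 1.35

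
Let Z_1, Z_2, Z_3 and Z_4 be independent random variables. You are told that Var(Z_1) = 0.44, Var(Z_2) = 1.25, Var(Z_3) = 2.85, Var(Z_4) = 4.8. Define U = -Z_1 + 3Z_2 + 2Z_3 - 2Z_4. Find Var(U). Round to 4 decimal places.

42.2900

By independence, Var(U) = (-1)²Var(Z_1) + (3)²Var(Z_2) + (2)²Var(Z_3) + (-2)²Var(Z_4)
= (-1)²·0.44 + (3)²·1.25 + (2)²·2.85 + (-2)²·4.8 = 42.29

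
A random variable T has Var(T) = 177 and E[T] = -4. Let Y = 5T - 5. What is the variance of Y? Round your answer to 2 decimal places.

4425.00

Var(5T - 5) = (5)²·Var(T) = 25·177 = 4425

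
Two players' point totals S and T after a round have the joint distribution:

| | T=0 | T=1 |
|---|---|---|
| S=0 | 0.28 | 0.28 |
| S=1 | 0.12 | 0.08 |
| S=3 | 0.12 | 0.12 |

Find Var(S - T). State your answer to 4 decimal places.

E[S] = 0.92,  E[T] = 0.48,  E[ST] = 0.44
Var(S) = 2.36 − (0.92)² = 1.5136;  Var(T) = 0.48 − (0.48)² = 0.2496
cov(S,T) = 0.44 − (0.92)(0.48) = -0.0016
Var(S - T) = (1)²·1.5136 + (-1)²·0.2496 + 2·(1)·(-1)·-0.0016 = 1.7664

1.7664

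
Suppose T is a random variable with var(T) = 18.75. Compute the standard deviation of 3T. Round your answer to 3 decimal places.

var(3T) = (3)²·18.75 = 168.75
SD(3T) = √168.75 ≈ 12.990

12.990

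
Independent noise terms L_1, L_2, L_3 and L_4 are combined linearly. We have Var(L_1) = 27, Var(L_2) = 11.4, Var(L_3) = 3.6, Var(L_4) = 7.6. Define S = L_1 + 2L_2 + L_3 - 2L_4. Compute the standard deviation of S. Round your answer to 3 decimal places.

10.325

By independence, Var(S) = (1)²Var(L_1) + (2)²Var(L_2) + (1)²Var(L_3) + (-2)²Var(L_4)
= (1)²·27 + (2)²·11.4 + (1)²·3.6 + (-2)²·7.6 = 106.6
sd(S) = √106.6 ≈ 10.325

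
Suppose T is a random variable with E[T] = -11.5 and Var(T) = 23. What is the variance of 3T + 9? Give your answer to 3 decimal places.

207.000

Var(3T + 9) = (3)²·Var(T) = 9·23 = 207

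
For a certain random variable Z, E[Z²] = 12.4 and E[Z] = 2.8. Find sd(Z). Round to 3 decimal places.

var(Z) = 12.4 − (2.8)² = 4.56
sd(Z) = √4.56 ≈ 2.135

2.135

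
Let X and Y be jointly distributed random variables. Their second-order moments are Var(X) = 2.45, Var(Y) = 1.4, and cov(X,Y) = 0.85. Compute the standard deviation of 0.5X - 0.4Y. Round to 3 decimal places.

Var(0.5X - 0.4Y) = (0.5)²·Var(X) + (-0.4)²·Var(Y) + 2·(0.5)·(-0.4)·cov(X,Y)
= 0.25·2.45 + 0.16·1.4 + -0.4·0.85 = 0.4965
sd(0.5X - 0.4Y) = √0.4965 ≈ 0.705

0.705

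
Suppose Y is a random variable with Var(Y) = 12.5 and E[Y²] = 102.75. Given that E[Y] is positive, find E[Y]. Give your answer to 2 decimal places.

9.50

(E[Y])² = E[Y²] − Var(Y) = 102.75 − 12.5 = 90.25
E[Y] = √90.25 = 9.5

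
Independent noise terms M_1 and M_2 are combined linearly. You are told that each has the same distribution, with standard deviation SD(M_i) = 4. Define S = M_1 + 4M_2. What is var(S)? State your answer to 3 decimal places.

272.000

var(M_i) = (4)² = 16
By independence, var(S) = (1)²var(M_1) + (4)²var(M_2)
= (1)²·16 + (4)²·16 = 272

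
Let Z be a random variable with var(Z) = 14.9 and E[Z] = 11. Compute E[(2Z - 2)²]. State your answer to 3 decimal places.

E[2Z - 2] = 2·11 − 2 = 20
var(2Z - 2) = (2)²·14.9 = 59.6
E[(2Z - 2)²] = var((2Z - 2)) + (E[(2Z - 2)])² = 59.6 + (20)² = 459.6

459.600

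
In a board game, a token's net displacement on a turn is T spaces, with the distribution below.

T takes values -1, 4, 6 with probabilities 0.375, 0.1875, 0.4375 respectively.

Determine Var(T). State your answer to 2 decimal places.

10.13

E[T] = (-1)(0.375) + (4)(0.1875) + (6)(0.4375) = 3
E[T²] = (-1)²(0.375) + (4)²(0.1875) + (6)²(0.4375) = 19.125
Var(T) = E[T²] − (E[T])² = 19.125 − (3)² = 10.125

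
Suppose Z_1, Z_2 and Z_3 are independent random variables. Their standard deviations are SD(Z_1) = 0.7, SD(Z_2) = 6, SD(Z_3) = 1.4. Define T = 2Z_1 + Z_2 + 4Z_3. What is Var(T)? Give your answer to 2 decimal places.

69.32

Var(Z_1) = 0.49, Var(Z_2) = 36, Var(Z_3) = 1.96
By independence, Var(T) = (2)²Var(Z_1) + (1)²Var(Z_2) + (4)²Var(Z_3)
= (2)²·0.49 + (1)²·36 + (4)²·1.96 = 69.32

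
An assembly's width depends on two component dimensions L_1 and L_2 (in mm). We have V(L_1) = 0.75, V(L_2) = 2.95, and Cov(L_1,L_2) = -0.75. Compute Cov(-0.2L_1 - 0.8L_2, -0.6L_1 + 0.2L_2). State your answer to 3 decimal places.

Cov(-0.2L_1 - 0.8L_2, -0.6L_1 + 0.2L_2) = (-0.2)(-0.6)V(L_1) + (-0.8)(0.2)V(L_2) + [(-0.2)(0.2) + (-0.8)(-0.6)]Cov(L_1,L_2)
= 0.12·0.75 + -0.16·2.95 + 0.44·-0.75 = -0.712

-0.712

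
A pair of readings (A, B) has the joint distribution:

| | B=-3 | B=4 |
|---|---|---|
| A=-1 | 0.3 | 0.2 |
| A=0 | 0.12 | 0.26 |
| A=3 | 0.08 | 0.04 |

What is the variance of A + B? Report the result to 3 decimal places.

E[A] = -0.14,  E[B] = 0.5,  E[AB] = -0.14
V(A) = 1.58 − (-0.14)² = 1.5604;  V(B) = 12.5 − (0.5)² = 12.25
Cov(A,B) = -0.14 − (-0.14)(0.5) = -0.07
V(A + B) = (1)²·1.5604 + (1)²·12.25 + 2·(1)·(1)·-0.07 = 13.6704

13.670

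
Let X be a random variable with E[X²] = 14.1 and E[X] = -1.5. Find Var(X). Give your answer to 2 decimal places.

Var(X) = 14.1 − (-1.5)² = 11.85

11.85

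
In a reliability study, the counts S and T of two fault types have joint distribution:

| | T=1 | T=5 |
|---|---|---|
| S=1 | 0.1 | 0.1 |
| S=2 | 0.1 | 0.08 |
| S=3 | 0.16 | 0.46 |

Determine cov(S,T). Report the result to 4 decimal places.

0.3648

E[S] = 2.42,  E[T] = 3.56
E[ST] = 8.98
cov(S,T) = E[ST] − E[S]E[T] = 8.98 − (2.42)(3.56) = 0.3648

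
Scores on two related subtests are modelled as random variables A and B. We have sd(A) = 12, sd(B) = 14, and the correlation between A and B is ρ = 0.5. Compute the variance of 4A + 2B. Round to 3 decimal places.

Var(A) = (12)² = 144;  Var(B) = (14)² = 196
Cov(A,B) = ρ·sd(A)·sd(B) = 0.5·12·14 = 84
Var(4A + 2B) = (4)²·Var(A) + (2)²·Var(B) + 2·(4)·(2)·Cov(A,B)
= 16·144 + 4·196 + 16·84 = 4432

4432.000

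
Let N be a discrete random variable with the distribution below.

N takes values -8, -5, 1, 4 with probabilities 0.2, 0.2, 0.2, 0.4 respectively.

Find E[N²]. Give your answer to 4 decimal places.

E[N²] = (-8)²(0.2) + (-5)²(0.2) + (1)²(0.2) + (4)²(0.4) = 24.4

24.4000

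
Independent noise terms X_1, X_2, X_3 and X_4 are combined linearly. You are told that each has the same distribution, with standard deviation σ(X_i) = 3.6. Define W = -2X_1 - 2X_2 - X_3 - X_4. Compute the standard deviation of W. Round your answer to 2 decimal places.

Var(X_i) = (3.6)² = 12.96
By independence, Var(W) = (-2)²Var(X_1) + (-2)²Var(X_2) + (-1)²Var(X_3) + (-1)²Var(X_4)
= (-2)²·12.96 + (-2)²·12.96 + (-1)²·12.96 + (-1)²·12.96 = 129.6
σ(W) = √129.6 ≈ 11.38

11.38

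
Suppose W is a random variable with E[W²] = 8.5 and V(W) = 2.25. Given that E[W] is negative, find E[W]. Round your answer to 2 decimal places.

(E[W])² = E[W²] − V(W) = 8.5 − 2.25 = 6.25
E[W] = −√6.25 = -2.5

-2.50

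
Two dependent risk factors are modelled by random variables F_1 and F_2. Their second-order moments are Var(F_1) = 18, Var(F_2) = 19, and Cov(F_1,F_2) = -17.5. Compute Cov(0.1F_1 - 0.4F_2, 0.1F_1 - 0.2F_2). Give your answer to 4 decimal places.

2.7500

Cov(0.1F_1 - 0.4F_2, 0.1F_1 - 0.2F_2) = (0.1)(0.1)Var(F_1) + (-0.4)(-0.2)Var(F_2) + [(0.1)(-0.2) + (-0.4)(0.1)]Cov(F_1,F_2)
= 0.01·18 + 0.08·19 + -0.06·-17.5 = 2.75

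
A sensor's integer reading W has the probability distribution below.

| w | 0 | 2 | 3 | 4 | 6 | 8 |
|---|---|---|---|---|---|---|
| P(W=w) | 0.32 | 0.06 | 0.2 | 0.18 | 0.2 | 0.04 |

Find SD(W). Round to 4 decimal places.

E[W] = (0)(0.32) + (2)(0.06) + (3)(0.2) + (4)(0.18) + (6)(0.2) + (8)(0.04) = 2.96
E[W²] = (0)²(0.32) + (2)²(0.06) + (3)²(0.2) + (4)²(0.18) + (6)²(0.2) + (8)²(0.04) = 14.68
var(W) = E[W²] − (E[W])² = 14.68 − (2.96)² = 5.9184
SD(W) = √5.9184 ≈ 2.4328

2.4328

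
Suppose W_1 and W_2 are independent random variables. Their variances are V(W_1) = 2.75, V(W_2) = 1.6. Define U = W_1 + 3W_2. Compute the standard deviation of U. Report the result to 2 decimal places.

4.14

By independence, V(U) = (1)²V(W_1) + (3)²V(W_2)
= (1)²·2.75 + (3)²·1.6 = 17.15
SD(U) = √17.15 ≈ 4.14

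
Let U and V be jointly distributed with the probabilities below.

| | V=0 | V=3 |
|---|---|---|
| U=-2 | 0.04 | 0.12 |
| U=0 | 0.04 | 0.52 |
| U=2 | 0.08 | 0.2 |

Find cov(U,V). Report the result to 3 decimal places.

E[U] = 0.24,  E[V] = 2.52
E[UV] = 0.48
cov(U,V) = E[UV] − E[U]E[V] = 0.48 − (0.24)(2.52) = -0.1248

-0.125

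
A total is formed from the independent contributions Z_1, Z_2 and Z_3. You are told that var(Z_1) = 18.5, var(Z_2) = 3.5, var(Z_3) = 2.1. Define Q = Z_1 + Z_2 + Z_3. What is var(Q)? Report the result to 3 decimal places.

By independence, var(Q) = (1)²var(Z_1) + (1)²var(Z_2) + (1)²var(Z_3)
= (1)²·18.5 + (1)²·3.5 + (1)²·2.1 = 24.1

24.100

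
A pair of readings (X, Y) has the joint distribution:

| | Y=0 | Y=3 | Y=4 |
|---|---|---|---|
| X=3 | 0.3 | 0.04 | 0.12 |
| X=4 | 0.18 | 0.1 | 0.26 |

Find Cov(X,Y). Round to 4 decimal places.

E[X] = 3.54,  E[Y] = 1.94
E[XY] = 7.16
Cov(X,Y) = E[XY] − E[X]E[Y] = 7.16 − (3.54)(1.94) = 0.2924

0.2924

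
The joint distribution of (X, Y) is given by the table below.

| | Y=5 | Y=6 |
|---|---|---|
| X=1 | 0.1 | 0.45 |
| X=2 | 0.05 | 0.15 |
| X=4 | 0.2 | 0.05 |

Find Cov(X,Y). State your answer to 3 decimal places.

-0.318

E[X] = 1.95,  E[Y] = 5.65
E[XY] = 10.7
Cov(X,Y) = E[XY] − E[X]E[Y] = 10.7 − (1.95)(5.65) = -0.3175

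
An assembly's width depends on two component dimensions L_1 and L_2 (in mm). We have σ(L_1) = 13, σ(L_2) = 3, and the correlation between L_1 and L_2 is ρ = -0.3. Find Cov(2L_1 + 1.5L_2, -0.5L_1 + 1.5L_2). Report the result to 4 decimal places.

-175.0750

Var(L_1) = (13)² = 169;  Var(L_2) = (3)² = 9
Cov(L_1,L_2) = ρ·σ(L_1)·σ(L_2) = -0.3·13·3 = -11.7
Cov(2L_1 + 1.5L_2, -0.5L_1 + 1.5L_2) = (2)(-0.5)Var(L_1) + (1.5)(1.5)Var(L_2) + [(2)(1.5) + (1.5)(-0.5)]Cov(L_1,L_2)
= -1·169 + 2.25·9 + 2.25·-11.7 = -175.075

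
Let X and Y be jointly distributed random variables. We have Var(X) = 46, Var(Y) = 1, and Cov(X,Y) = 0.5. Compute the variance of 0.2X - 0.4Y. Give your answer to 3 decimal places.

Var(0.2X - 0.4Y) = (0.2)²·Var(X) + (-0.4)²·Var(Y) + 2·(0.2)·(-0.4)·Cov(X,Y)
= 0.04·46 + 0.16·1 + -0.16·0.5 = 1.92

1.920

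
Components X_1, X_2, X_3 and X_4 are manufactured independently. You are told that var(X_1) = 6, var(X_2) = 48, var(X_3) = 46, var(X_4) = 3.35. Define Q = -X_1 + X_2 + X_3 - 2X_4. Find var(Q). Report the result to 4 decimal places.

113.4000

By independence, var(Q) = (-1)²var(X_1) + (1)²var(X_2) + (1)²var(X_3) + (-2)²var(X_4)
= (-1)²·6 + (1)²·48 + (1)²·46 + (-2)²·3.35 = 113.4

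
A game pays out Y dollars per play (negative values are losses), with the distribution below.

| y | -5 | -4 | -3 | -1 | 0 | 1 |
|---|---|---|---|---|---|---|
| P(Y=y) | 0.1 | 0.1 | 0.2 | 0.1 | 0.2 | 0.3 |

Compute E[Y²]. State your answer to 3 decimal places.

6.300

E[Y²] = (-5)²(0.1) + (-4)²(0.1) + (-3)²(0.2) + (-1)²(0.1) + (0)²(0.2) + (1)²(0.3) = 6.3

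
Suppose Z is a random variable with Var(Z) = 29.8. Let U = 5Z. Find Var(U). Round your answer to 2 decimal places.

Var(5Z) = (5)²·Var(Z) = 25·29.8 = 745

745.00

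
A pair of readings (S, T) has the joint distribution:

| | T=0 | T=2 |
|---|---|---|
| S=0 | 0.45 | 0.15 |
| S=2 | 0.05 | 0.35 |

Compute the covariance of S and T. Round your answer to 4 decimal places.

0.6000

E[S] = 0.8,  E[T] = 1
E[ST] = 1.4
Cov(S,T) = E[ST] − E[S]E[T] = 1.4 − (0.8)(1) = 0.6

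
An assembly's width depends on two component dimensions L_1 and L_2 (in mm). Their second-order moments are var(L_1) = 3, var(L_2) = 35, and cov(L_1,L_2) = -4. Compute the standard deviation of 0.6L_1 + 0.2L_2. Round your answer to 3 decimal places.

var(0.6L_1 + 0.2L_2) = (0.6)²·var(L_1) + (0.2)²·var(L_2) + 2·(0.6)·(0.2)·cov(L_1,L_2)
= 0.36·3 + 0.04·35 + 0.24·-4 = 1.52
σ(0.6L_1 + 0.2L_2) = √1.52 ≈ 1.233

1.233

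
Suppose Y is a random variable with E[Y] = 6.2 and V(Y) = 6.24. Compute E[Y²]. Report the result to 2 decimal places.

44.68

E[Y²] = V(Y) + (E[Y])² = 6.24 + (6.2)² = 44.68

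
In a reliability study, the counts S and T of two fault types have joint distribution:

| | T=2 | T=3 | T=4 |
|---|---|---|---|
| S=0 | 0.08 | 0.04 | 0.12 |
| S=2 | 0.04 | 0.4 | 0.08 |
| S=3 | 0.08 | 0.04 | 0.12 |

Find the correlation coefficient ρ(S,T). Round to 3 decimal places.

-0.015

E[S] = 1.76,  E[T] = 3.12
E[ST] = 5.48
Cov(S,T) = E[ST] − E[S]E[T] = 5.48 − (1.76)(3.12) = -0.0112
var(S) = 1.1424,  var(T) = 0.5056
ρ = -0.0112 / √(1.1424·0.5056) ≈ -0.015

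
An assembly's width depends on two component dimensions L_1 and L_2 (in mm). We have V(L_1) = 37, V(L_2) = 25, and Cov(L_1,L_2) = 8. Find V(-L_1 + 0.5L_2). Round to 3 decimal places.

35.250

V(-L_1 + 0.5L_2) = (-1)²·V(L_1) + (0.5)²·V(L_2) + 2·(-1)·(0.5)·Cov(L_1,L_2)
= 1·37 + 0.25·25 + -1·8 = 35.25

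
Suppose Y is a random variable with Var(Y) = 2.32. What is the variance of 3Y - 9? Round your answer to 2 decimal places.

20.88

Var(3Y - 9) = (3)²·Var(Y) = 9·2.32 = 20.88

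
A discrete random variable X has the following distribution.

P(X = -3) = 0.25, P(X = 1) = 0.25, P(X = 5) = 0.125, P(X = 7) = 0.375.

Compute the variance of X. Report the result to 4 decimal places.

16.4375

E[X] = (-3)(0.25) + (1)(0.25) + (5)(0.125) + (7)(0.375) = 2.75
E[X²] = (-3)²(0.25) + (1)²(0.25) + (5)²(0.125) + (7)²(0.375) = 24
Var(X) = E[X²] − (E[X])² = 24 − (2.75)² = 16.4375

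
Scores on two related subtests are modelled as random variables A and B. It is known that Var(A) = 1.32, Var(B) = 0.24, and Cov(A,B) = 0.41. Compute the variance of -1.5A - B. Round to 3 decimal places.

4.440

Var(-1.5A - B) = (-1.5)²·Var(A) + (-1)²·Var(B) + 2·(-1.5)·(-1)·Cov(A,B)
= 2.25·1.32 + 1·0.24 + 3·0.41 = 4.44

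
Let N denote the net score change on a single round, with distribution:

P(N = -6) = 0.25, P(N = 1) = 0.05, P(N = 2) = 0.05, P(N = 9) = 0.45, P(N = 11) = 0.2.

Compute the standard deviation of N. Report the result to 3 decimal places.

6.774

E[N] = (-6)(0.25) + (1)(0.05) + (2)(0.05) + (9)(0.45) + (11)(0.2) = 4.9
E[N²] = (-6)²(0.25) + (1)²(0.05) + (2)²(0.05) + (9)²(0.45) + (11)²(0.2) = 69.9
var(N) = E[N²] − (E[N])² = 69.9 − (4.9)² = 45.89
SD(N) = √45.89 ≈ 6.774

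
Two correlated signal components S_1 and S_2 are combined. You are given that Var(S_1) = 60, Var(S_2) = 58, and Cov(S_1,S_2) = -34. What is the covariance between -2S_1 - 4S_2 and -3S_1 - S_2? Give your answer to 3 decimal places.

116.000

Cov(-2S_1 - 4S_2, -3S_1 - S_2) = (-2)(-3)Var(S_1) + (-4)(-1)Var(S_2) + [(-2)(-1) + (-4)(-3)]Cov(S_1,S_2)
= 6·60 + 4·58 + 14·-34 = 116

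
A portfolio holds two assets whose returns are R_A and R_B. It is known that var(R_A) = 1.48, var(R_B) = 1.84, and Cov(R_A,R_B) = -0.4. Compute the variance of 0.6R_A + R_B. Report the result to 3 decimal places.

1.893

var(0.6R_A + R_B) = (0.6)²·var(R_A) + (1)²·var(R_B) + 2·(0.6)·(1)·Cov(R_A,R_B)
= 0.36·1.48 + 1·1.84 + 1.2·-0.4 = 1.8928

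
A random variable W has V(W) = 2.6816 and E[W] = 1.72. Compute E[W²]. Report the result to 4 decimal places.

5.6400

E[W²] = V(W) + (E[W])² = 2.6816 + (1.72)² = 5.64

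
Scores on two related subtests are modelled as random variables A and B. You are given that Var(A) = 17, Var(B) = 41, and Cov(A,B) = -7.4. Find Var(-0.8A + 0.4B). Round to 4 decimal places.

Var(-0.8A + 0.4B) = (-0.8)²·Var(A) + (0.4)²·Var(B) + 2·(-0.8)·(0.4)·Cov(A,B)
= 0.64·17 + 0.16·41 + -0.64·-7.4 = 22.176

22.1760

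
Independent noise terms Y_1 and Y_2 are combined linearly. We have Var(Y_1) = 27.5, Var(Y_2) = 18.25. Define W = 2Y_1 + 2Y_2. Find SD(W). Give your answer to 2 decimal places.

By independence, Var(W) = (2)²Var(Y_1) + (2)²Var(Y_2)
= (2)²·27.5 + (2)²·18.25 = 183
SD(W) = √183 ≈ 13.53

13.53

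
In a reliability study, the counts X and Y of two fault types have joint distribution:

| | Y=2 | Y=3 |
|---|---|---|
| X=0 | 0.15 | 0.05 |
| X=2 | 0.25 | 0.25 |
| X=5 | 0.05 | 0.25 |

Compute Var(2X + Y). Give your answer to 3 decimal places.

E[X] = 2.5,  E[Y] = 2.55,  E[XY] = 6.75
Var(X) = 9.5 − (2.5)² = 3.25;  Var(Y) = 6.75 − (2.55)² = 0.2475
Cov(X,Y) = 6.75 − (2.5)(2.55) = 0.375
Var(2X + Y) = (2)²·3.25 + (1)²·0.2475 + 2·(2)·(1)·0.375 = 14.7475

14.748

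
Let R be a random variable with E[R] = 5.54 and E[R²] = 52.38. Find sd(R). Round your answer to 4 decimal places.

4.6571

V(R) = 52.38 − (5.54)² = 21.6884
sd(R) = √21.6884 ≈ 4.6571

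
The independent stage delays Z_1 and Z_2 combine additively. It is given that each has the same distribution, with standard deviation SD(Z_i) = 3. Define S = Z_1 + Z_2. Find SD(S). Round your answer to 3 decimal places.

Var(Z_i) = (3)² = 9
By independence, Var(S) = (1)²Var(Z_1) + (1)²Var(Z_2)
= (1)²·9 + (1)²·9 = 18
SD(S) = √18 ≈ 4.243

4.243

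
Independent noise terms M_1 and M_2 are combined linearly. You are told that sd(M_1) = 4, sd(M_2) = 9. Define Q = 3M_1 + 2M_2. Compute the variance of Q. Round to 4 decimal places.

V(M_1) = 16, V(M_2) = 81
By independence, V(Q) = (3)²V(M_1) + (2)²V(M_2)
= (3)²·16 + (2)²·81 = 468

468.0000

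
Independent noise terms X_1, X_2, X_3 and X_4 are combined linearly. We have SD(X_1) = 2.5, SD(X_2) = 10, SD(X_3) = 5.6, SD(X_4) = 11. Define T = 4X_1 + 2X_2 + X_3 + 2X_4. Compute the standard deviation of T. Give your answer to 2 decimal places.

31.86

Var(X_1) = 6.25, Var(X_2) = 100, Var(X_3) = 31.36, Var(X_4) = 121
By independence, Var(T) = (4)²Var(X_1) + (2)²Var(X_2) + (1)²Var(X_3) + (2)²Var(X_4)
= (4)²·6.25 + (2)²·100 + (1)²·31.36 + (2)²·121 = 1015.36
SD(T) = √1015.36 ≈ 31.86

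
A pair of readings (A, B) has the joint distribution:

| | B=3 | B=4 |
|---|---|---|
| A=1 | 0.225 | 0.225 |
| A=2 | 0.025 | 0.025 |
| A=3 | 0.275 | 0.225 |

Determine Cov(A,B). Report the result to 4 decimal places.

-0.0238

E[A] = 2.05,  E[B] = 3.475
E[AB] = 7.1
Cov(A,B) = E[AB] − E[A]E[B] = 7.1 − (2.05)(3.475) = -0.02375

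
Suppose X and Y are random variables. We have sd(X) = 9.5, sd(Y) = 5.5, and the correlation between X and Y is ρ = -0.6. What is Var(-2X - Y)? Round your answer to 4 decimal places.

Var(X) = (9.5)² = 90.25;  Var(Y) = (5.5)² = 30.25
Cov(X,Y) = ρ·sd(X)·sd(Y) = -0.6·9.5·5.5 = -31.35
Var(-2X - Y) = (-2)²·Var(X) + (-1)²·Var(Y) + 2·(-2)·(-1)·Cov(X,Y)
= 4·90.25 + 1·30.25 + 4·-31.35 = 265.85

265.8500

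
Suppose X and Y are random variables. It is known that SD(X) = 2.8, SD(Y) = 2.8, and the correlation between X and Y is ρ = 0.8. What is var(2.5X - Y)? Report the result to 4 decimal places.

25.4800

var(X) = (2.8)² = 7.84;  var(Y) = (2.8)² = 7.84
Cov(X,Y) = ρ·SD(X)·SD(Y) = 0.8·2.8·2.8 = 6.272
var(2.5X - Y) = (2.5)²·var(X) + (-1)²·var(Y) + 2·(2.5)·(-1)·Cov(X,Y)
= 6.25·7.84 + 1·7.84 + -5·6.272 = 25.48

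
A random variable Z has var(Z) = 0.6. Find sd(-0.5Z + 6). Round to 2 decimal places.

var(-0.5Z + 6) = (-0.5)²·0.6 = 0.15
sd(-0.5Z + 6) = √0.15 ≈ 0.39

0.39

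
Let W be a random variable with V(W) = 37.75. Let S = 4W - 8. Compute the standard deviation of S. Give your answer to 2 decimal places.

V(4W - 8) = (4)²·37.75 = 604
σ(S) = √604 ≈ 24.58

24.58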